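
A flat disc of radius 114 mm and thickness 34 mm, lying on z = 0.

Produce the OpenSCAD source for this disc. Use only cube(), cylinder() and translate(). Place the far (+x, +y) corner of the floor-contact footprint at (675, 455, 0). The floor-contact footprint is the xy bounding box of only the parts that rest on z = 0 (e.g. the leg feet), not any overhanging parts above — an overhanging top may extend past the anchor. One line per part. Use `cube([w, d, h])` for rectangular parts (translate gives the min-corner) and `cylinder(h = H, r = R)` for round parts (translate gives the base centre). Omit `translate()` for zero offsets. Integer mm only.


translate([561, 341, 0]) cylinder(h = 34, r = 114);


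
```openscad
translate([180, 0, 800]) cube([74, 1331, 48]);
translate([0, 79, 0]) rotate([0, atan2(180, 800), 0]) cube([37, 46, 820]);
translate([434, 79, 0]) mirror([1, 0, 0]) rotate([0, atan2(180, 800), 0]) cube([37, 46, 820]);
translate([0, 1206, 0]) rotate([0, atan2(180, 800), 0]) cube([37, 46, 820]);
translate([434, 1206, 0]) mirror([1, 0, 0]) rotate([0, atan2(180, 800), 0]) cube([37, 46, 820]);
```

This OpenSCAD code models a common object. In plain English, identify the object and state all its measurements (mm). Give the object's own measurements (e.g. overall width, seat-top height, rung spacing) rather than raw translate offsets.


A sawhorse. A 74×1331×48 mm beam (x, y, z) sits on two A-frame leg pairs. Each pair is two raked legs of 37×46 mm section (46 mm along y) splaying symmetrically in x. Each leg rises 800 mm vertically over 180 mm of horizontal reach and is 820 mm long along its own axis. Every leg's outer bottom edge rests on the floor and its outer top edge meets a bottom edge of the beam — the left legs (tilting toward +x) meet the beam's −x bottom edge, the right legs (their mirror images, tilting toward −x) meet its +x bottom edge — so the leg tops tuck under the beam, the beam's underside is 800 mm above the floor, and the feet are 434 mm apart outside-to-outside with the beam centred between them. The two leg pairs are set in 79 mm from either end of the beam.


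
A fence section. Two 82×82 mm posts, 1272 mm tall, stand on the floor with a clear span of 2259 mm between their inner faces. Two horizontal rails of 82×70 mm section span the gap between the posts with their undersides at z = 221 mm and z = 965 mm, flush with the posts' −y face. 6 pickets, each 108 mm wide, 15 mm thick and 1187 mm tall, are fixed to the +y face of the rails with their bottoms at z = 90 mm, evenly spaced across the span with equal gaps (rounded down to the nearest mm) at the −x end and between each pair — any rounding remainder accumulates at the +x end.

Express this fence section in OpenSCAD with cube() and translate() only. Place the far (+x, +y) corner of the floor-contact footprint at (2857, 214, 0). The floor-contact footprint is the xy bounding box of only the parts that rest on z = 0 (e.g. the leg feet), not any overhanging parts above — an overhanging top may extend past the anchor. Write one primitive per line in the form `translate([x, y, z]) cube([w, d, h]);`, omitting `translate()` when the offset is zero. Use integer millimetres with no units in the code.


translate([434, 132, 0]) cube([82, 82, 1272]);
translate([2775, 132, 0]) cube([82, 82, 1272]);
translate([516, 132, 221]) cube([2259, 82, 70]);
translate([516, 132, 965]) cube([2259, 82, 70]);
translate([746, 214, 90]) cube([108, 15, 1187]);
translate([1084, 214, 90]) cube([108, 15, 1187]);
translate([1422, 214, 90]) cube([108, 15, 1187]);
translate([1760, 214, 90]) cube([108, 15, 1187]);
translate([2098, 214, 90]) cube([108, 15, 1187]);
translate([2436, 214, 90]) cube([108, 15, 1187]);


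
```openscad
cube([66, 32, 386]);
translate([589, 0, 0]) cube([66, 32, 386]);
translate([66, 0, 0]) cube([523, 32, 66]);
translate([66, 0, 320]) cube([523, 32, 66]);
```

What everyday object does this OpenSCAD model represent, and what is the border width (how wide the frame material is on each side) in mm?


A picture frame. The border width is 66 mm.

Four thin pieces enclosing a rectangular opening — a picture frame. The two full-height stiles are 386 mm tall; the top rail sits at z = 320 and is 66 mm tall, so the border above the opening is 386 − 320 = 66 mm, matching the stile x-width.


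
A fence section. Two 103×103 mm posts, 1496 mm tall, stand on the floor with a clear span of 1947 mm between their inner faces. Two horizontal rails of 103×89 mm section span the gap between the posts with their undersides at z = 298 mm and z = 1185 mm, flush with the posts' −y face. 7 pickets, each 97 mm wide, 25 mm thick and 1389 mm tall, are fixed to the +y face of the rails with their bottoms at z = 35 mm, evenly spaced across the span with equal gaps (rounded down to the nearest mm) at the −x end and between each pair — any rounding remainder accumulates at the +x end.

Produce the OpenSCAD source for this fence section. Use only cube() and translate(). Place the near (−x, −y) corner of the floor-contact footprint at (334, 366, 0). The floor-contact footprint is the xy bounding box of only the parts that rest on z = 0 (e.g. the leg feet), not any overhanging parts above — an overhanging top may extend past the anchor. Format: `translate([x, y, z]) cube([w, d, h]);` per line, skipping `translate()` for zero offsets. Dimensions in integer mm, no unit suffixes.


translate([334, 366, 0]) cube([103, 103, 1496]);
translate([2384, 366, 0]) cube([103, 103, 1496]);
translate([437, 366, 298]) cube([1947, 103, 89]);
translate([437, 366, 1185]) cube([1947, 103, 89]);
translate([595, 469, 35]) cube([97, 25, 1389]);
translate([850, 469, 35]) cube([97, 25, 1389]);
translate([1105, 469, 35]) cube([97, 25, 1389]);
translate([1360, 469, 35]) cube([97, 25, 1389]);
translate([1615, 469, 35]) cube([97, 25, 1389]);
translate([1870, 469, 35]) cube([97, 25, 1389]);
translate([2125, 469, 35]) cube([97, 25, 1389]);


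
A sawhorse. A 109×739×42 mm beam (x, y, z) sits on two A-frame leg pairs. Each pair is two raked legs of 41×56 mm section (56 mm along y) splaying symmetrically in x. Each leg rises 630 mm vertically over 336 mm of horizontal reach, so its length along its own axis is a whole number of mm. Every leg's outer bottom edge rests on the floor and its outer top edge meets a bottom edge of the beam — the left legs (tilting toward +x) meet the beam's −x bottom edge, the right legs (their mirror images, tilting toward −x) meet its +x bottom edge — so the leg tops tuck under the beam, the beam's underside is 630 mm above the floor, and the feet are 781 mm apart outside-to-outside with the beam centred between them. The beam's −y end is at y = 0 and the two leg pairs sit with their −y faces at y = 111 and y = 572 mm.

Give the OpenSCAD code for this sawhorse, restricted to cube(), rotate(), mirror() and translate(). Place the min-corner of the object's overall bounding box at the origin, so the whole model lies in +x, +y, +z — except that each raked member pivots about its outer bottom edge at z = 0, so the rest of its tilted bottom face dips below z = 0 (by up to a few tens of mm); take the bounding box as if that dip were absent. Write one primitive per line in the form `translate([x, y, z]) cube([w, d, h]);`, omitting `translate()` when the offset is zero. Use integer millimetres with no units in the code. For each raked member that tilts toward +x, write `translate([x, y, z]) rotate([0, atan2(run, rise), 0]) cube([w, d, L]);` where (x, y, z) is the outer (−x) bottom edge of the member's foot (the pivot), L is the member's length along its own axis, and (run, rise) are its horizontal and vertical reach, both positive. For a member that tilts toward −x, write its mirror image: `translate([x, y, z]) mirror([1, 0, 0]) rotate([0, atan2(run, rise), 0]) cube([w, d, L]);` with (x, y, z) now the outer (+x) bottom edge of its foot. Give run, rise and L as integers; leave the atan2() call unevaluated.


translate([336, 0, 630]) cube([109, 739, 42]);
translate([0, 111, 0]) rotate([0, atan2(336, 630), 0]) cube([41, 56, 714]);
translate([781, 111, 0]) mirror([1, 0, 0]) rotate([0, atan2(336, 630), 0]) cube([41, 56, 714]);
translate([0, 572, 0]) rotate([0, atan2(336, 630), 0]) cube([41, 56, 714]);
translate([781, 572, 0]) mirror([1, 0, 0]) rotate([0, atan2(336, 630), 0]) cube([41, 56, 714]);


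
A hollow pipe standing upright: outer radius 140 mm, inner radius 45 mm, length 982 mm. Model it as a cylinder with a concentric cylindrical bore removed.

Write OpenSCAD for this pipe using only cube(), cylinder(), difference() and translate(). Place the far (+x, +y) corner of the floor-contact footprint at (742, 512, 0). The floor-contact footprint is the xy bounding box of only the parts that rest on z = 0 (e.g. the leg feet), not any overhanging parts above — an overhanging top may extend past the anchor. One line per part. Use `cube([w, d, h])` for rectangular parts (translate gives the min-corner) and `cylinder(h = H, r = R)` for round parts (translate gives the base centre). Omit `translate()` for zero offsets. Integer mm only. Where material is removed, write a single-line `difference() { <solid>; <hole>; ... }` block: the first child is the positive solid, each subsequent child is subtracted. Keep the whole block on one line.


difference() { translate([602, 372, 0]) cylinder(h = 982, r = 140); translate([602, 372, 0]) cylinder(h = 982, r = 45); }


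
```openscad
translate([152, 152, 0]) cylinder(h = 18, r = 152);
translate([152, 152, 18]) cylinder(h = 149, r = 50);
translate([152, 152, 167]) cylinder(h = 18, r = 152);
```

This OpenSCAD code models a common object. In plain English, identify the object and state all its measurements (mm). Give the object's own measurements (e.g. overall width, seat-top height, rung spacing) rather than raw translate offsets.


A spool: two coaxial disc flanges of radius 152 mm and thickness 18 mm, joined by a core cylinder of radius 50 mm and height 149 mm. The lower flange rests on z = 0 and the three cylinders share a vertical axis.


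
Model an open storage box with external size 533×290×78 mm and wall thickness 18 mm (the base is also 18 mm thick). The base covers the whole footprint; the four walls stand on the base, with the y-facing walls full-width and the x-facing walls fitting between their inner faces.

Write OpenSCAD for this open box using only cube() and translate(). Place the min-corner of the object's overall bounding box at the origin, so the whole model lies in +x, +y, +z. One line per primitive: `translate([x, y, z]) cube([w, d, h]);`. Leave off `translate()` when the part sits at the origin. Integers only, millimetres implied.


cube([533, 290, 18]);
translate([0, 0, 18]) cube([533, 18, 60]);
translate([0, 272, 18]) cube([533, 18, 60]);
translate([0, 18, 18]) cube([18, 254, 60]);
translate([515, 18, 18]) cube([18, 254, 60]);


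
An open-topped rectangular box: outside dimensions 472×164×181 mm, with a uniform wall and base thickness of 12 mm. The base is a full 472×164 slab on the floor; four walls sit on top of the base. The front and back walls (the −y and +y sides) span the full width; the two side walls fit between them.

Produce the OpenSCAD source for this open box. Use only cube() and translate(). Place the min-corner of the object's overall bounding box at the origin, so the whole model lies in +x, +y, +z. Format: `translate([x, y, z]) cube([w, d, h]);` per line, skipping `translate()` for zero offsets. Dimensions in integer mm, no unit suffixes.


cube([472, 164, 12]);
translate([0, 0, 12]) cube([472, 12, 169]);
translate([0, 152, 12]) cube([472, 12, 169]);
translate([0, 12, 12]) cube([12, 140, 169]);
translate([460, 12, 12]) cube([12, 140, 169]);


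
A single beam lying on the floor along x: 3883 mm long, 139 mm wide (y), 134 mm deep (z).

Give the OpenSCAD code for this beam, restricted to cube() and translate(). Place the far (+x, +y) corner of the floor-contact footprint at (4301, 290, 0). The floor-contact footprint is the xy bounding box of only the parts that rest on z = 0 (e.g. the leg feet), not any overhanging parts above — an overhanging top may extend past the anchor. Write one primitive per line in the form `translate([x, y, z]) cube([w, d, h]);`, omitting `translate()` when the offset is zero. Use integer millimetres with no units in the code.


translate([418, 151, 0]) cube([3883, 139, 134]);


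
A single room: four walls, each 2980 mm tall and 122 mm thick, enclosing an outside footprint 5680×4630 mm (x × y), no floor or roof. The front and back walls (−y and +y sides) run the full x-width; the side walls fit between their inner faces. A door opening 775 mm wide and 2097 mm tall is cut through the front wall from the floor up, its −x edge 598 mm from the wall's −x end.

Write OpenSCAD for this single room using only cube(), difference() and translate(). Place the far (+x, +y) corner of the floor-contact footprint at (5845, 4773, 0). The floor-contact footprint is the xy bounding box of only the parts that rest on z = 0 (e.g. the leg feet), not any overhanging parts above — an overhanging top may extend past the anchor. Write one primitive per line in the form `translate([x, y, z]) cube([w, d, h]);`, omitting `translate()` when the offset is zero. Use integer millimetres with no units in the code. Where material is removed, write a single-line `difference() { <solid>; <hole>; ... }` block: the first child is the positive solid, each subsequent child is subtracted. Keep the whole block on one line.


difference() { translate([165, 143, 0]) cube([5680, 122, 2980]); translate([763, 143, 0]) cube([775, 122, 2097]); }
translate([165, 4651, 0]) cube([5680, 122, 2980]);
translate([165, 265, 0]) cube([122, 4386, 2980]);
translate([5723, 265, 0]) cube([122, 4386, 2980]);


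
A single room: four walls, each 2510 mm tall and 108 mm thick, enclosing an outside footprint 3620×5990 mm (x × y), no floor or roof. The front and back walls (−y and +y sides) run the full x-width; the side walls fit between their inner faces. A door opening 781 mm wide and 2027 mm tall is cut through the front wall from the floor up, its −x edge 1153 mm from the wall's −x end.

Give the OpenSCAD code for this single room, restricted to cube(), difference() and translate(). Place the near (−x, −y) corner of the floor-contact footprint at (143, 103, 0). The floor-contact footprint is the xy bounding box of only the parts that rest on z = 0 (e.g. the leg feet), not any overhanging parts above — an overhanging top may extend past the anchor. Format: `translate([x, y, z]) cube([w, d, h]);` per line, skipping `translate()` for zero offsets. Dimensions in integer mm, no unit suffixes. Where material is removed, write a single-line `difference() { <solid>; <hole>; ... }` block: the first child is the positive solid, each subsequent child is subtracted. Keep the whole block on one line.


difference() { translate([143, 103, 0]) cube([3620, 108, 2510]); translate([1296, 103, 0]) cube([781, 108, 2027]); }
translate([143, 5985, 0]) cube([3620, 108, 2510]);
translate([143, 211, 0]) cube([108, 5774, 2510]);
translate([3655, 211, 0]) cube([108, 5774, 2510]);


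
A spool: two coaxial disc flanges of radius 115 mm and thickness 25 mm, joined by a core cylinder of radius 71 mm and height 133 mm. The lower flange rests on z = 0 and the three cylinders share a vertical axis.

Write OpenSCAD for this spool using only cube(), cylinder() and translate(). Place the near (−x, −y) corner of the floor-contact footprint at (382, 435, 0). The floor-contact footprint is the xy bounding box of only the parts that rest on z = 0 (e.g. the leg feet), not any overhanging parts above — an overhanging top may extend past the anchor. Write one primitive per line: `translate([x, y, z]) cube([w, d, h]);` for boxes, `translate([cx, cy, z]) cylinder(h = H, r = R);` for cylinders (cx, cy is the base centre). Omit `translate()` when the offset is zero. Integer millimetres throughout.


translate([497, 550, 0]) cylinder(h = 25, r = 115);
translate([497, 550, 25]) cylinder(h = 133, r = 71);
translate([497, 550, 158]) cylinder(h = 25, r = 115);


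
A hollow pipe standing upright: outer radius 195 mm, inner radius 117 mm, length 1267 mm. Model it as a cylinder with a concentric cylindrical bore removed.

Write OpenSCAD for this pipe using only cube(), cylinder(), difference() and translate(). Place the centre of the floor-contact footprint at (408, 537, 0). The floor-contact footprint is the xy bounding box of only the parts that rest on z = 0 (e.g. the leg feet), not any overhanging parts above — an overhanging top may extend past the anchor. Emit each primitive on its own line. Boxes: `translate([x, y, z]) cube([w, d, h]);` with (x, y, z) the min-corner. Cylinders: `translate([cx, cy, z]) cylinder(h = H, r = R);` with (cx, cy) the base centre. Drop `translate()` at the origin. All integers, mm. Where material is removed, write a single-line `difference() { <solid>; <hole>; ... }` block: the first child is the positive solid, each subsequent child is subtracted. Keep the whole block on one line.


difference() { translate([408, 537, 0]) cylinder(h = 1267, r = 195); translate([408, 537, 0]) cylinder(h = 1267, r = 117); }


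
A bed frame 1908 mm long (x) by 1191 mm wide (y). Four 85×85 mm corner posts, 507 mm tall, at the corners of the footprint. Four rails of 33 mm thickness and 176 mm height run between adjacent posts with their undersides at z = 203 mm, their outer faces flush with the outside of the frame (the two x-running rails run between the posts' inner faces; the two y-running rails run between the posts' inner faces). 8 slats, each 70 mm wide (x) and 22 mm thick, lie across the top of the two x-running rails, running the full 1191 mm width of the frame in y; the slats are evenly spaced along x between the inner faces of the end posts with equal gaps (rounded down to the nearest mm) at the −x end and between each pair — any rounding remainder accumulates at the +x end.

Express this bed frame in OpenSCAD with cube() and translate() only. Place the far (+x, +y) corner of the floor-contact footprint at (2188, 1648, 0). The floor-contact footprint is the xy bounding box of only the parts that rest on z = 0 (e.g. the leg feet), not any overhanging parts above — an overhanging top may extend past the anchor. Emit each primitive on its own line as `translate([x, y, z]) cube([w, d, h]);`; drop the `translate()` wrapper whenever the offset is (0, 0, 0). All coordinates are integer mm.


translate([280, 457, 0]) cube([85, 85, 507]);
translate([280, 1563, 0]) cube([85, 85, 507]);
translate([2103, 457, 0]) cube([85, 85, 507]);
translate([2103, 1563, 0]) cube([85, 85, 507]);
translate([365, 457, 203]) cube([1738, 33, 176]);
translate([365, 1615, 203]) cube([1738, 33, 176]);
translate([280, 542, 203]) cube([33, 1021, 176]);
translate([2155, 542, 203]) cube([33, 1021, 176]);
translate([495, 457, 379]) cube([70, 1191, 22]);
translate([695, 457, 379]) cube([70, 1191, 22]);
translate([895, 457, 379]) cube([70, 1191, 22]);
translate([1095, 457, 379]) cube([70, 1191, 22]);
translate([1295, 457, 379]) cube([70, 1191, 22]);
translate([1495, 457, 379]) cube([70, 1191, 22]);
translate([1695, 457, 379]) cube([70, 1191, 22]);
translate([1895, 457, 379]) cube([70, 1191, 22]);


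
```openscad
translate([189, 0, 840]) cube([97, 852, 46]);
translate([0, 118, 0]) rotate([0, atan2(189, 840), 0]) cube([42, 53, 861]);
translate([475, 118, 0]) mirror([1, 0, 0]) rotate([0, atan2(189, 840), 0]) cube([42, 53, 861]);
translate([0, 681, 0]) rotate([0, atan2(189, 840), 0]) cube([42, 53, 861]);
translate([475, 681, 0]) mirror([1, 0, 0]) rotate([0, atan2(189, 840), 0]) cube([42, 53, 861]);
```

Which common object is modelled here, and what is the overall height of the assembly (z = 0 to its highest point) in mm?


A sawhorse. The overall height is 886 mm.

A beam across two mirrored pairs of raked legs — a sawhorse. The beam's underside is at z = 840 (matching the legs' vertical rise in atan2(189, 840)) and the beam is 46 mm tall, so its top is at 840 + 46 = 886 mm. The raked legs top out at the beam's underside, so that is the highest point.


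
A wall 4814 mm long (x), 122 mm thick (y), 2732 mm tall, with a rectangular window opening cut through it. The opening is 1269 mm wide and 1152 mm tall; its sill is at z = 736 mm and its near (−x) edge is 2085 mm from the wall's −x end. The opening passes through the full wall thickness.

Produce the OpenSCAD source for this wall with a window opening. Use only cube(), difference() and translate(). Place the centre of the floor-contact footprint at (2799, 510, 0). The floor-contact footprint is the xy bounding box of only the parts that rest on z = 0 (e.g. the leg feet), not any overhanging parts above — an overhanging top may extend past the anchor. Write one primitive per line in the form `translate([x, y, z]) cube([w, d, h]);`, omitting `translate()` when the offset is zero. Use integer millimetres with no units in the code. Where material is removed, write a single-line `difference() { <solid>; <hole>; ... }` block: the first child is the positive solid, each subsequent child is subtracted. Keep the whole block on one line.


difference() { translate([392, 449, 0]) cube([4814, 122, 2732]); translate([2477, 449, 736]) cube([1269, 122, 1152]); }


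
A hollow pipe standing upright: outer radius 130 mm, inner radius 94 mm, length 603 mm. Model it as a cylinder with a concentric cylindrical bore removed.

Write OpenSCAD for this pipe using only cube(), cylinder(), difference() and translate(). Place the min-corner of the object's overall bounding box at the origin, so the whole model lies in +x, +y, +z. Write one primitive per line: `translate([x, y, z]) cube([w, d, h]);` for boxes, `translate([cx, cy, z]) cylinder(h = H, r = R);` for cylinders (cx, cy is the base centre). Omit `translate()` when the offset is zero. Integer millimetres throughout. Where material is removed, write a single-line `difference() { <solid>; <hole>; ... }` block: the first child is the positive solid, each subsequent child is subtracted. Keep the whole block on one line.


difference() { translate([130, 130, 0]) cylinder(h = 603, r = 130); translate([130, 130, 0]) cylinder(h = 603, r = 94); }


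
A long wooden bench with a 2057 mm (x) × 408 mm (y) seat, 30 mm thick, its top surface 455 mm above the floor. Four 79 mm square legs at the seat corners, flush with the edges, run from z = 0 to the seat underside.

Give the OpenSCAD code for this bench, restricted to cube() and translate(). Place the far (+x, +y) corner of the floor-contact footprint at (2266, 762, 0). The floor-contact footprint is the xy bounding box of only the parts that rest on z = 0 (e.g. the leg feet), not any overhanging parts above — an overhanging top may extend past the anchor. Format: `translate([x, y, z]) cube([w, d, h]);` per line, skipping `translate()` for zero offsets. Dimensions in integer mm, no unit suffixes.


translate([209, 354, 425]) cube([2057, 408, 30]);
translate([209, 354, 0]) cube([79, 79, 425]);
translate([209, 683, 0]) cube([79, 79, 425]);
translate([2187, 354, 0]) cube([79, 79, 425]);
translate([2187, 683, 0]) cube([79, 79, 425]);


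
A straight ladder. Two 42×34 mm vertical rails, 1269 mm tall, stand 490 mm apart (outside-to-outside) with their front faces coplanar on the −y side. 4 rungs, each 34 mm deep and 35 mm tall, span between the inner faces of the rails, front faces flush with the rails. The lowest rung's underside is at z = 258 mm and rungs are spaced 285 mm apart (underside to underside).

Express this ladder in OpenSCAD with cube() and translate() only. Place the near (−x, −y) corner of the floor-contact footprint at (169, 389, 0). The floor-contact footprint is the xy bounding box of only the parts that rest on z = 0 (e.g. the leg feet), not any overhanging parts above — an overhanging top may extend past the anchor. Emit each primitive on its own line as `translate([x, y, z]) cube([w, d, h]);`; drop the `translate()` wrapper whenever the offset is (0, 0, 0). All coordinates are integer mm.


translate([169, 389, 0]) cube([42, 34, 1269]);
translate([617, 389, 0]) cube([42, 34, 1269]);
translate([211, 389, 258]) cube([406, 34, 35]);
translate([211, 389, 543]) cube([406, 34, 35]);
translate([211, 389, 828]) cube([406, 34, 35]);
translate([211, 389, 1113]) cube([406, 34, 35]);


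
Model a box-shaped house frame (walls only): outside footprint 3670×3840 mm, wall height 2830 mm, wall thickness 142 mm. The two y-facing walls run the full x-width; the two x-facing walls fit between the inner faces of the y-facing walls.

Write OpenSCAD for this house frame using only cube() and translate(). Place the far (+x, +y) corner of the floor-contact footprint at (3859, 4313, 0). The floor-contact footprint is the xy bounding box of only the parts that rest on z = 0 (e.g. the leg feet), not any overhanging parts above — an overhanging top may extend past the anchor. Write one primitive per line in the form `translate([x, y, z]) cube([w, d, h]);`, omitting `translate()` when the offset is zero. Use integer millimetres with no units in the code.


translate([189, 473, 0]) cube([3670, 142, 2830]);
translate([189, 4171, 0]) cube([3670, 142, 2830]);
translate([189, 615, 0]) cube([142, 3556, 2830]);
translate([3717, 615, 0]) cube([142, 3556, 2830]);


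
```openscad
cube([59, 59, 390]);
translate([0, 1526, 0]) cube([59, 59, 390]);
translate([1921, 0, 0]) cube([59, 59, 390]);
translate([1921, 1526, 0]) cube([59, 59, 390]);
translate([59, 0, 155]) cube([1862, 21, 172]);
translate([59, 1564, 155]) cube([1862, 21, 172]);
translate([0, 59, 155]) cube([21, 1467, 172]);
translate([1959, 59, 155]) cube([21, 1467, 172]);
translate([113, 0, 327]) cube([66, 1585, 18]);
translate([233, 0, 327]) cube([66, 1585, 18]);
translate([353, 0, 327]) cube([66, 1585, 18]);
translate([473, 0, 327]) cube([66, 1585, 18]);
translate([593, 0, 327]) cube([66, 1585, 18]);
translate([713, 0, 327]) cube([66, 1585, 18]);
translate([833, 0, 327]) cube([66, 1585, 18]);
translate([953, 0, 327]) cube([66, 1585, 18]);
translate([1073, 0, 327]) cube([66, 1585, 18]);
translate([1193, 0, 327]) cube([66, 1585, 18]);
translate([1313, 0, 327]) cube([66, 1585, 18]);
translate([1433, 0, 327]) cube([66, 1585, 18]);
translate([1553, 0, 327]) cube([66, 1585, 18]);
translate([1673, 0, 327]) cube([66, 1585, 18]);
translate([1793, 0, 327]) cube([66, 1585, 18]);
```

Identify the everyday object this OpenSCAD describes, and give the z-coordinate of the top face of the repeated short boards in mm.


A bed frame. The slat-top height is 345 mm.

Four posts, four rails, and a row of slats — a bed frame. Slats sit on the rails at z = 155 + 172 = 327; with slat thickness 18, the top is 345 mm.


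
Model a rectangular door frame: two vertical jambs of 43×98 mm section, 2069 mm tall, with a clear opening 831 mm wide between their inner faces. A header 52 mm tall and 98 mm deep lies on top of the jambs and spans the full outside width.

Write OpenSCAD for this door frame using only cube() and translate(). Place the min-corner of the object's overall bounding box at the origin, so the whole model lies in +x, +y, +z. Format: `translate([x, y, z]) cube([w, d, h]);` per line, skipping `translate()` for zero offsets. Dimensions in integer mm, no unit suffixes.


cube([43, 98, 2069]);
translate([874, 0, 0]) cube([43, 98, 2069]);
translate([0, 0, 2069]) cube([917, 98, 52]);


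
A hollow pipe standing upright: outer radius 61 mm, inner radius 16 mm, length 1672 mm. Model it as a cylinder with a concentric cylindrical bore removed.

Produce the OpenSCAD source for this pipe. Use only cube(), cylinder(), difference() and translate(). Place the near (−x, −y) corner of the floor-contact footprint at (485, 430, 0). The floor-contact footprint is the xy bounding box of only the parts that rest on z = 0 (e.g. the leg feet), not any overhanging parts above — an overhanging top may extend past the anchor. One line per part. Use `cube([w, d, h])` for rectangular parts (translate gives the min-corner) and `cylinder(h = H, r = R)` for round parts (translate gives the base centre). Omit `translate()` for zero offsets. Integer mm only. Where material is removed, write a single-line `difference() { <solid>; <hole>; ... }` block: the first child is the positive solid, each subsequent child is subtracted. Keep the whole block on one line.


difference() { translate([546, 491, 0]) cylinder(h = 1672, r = 61); translate([546, 491, 0]) cylinder(h = 1672, r = 16); }


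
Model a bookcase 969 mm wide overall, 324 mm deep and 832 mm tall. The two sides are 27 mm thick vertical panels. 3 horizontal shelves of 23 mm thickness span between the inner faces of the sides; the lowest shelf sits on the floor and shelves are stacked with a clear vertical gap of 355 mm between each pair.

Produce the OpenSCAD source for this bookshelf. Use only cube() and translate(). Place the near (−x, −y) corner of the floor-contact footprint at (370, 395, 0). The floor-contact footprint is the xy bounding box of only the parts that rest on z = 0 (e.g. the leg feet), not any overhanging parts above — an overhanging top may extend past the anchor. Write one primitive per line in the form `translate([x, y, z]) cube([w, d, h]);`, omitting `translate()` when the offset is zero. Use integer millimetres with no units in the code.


translate([370, 395, 0]) cube([27, 324, 832]);
translate([1312, 395, 0]) cube([27, 324, 832]);
translate([397, 395, 0]) cube([915, 324, 23]);
translate([397, 395, 378]) cube([915, 324, 23]);
translate([397, 395, 756]) cube([915, 324, 23]);


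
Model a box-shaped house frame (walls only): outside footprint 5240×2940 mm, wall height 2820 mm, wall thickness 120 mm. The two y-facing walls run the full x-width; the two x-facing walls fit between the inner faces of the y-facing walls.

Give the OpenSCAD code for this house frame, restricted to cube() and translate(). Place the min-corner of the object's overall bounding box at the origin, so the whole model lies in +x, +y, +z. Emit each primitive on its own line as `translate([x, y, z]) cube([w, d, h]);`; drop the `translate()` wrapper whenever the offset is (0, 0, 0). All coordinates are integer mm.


cube([5240, 120, 2820]);
translate([0, 2820, 0]) cube([5240, 120, 2820]);
translate([0, 120, 0]) cube([120, 2700, 2820]);
translate([5120, 120, 0]) cube([120, 2700, 2820]);


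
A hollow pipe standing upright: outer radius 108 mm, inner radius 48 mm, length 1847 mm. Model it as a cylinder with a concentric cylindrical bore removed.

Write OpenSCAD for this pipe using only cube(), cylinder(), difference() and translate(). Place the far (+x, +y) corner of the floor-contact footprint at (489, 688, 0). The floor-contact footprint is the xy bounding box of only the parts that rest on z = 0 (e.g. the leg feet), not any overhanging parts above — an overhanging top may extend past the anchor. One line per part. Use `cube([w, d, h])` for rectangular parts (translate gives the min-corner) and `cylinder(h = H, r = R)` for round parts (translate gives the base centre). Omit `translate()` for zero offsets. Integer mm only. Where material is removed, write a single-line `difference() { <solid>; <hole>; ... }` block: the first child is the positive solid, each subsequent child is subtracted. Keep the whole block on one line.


difference() { translate([381, 580, 0]) cylinder(h = 1847, r = 108); translate([381, 580, 0]) cylinder(h = 1847, r = 48); }


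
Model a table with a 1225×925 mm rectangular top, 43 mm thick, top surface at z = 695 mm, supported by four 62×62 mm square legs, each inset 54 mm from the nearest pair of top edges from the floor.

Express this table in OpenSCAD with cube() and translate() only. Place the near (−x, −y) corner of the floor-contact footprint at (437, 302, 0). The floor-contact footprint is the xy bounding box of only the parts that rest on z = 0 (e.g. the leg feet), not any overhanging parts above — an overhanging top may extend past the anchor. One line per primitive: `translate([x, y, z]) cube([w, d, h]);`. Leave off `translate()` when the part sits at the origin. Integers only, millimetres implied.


translate([383, 248, 652]) cube([1225, 925, 43]);
translate([437, 302, 0]) cube([62, 62, 652]);
translate([1492, 302, 0]) cube([62, 62, 652]);
translate([437, 1057, 0]) cube([62, 62, 652]);
translate([1492, 1057, 0]) cube([62, 62, 652]);


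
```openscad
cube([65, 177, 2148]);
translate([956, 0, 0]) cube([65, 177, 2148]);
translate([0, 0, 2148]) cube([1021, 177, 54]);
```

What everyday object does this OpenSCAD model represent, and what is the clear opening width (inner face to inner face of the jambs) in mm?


A door frame. The clear opening width is 891 mm.

Two 2148 mm tall posts with a header on top — a door frame. The left jamb is 65 mm wide at x = 0; the right jamb starts at x = 956. The clear opening is 956 − 65 = 891 mm.


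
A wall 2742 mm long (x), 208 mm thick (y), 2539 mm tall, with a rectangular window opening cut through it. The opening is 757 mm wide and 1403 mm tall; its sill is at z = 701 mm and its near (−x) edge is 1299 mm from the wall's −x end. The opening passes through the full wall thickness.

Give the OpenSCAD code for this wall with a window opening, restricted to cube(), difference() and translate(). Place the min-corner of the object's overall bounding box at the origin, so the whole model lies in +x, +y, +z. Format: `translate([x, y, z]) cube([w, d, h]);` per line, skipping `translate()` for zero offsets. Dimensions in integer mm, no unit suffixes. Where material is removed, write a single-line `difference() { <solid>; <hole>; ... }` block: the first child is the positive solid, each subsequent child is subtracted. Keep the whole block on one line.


difference() { cube([2742, 208, 2539]); translate([1299, 0, 701]) cube([757, 208, 1403]); }


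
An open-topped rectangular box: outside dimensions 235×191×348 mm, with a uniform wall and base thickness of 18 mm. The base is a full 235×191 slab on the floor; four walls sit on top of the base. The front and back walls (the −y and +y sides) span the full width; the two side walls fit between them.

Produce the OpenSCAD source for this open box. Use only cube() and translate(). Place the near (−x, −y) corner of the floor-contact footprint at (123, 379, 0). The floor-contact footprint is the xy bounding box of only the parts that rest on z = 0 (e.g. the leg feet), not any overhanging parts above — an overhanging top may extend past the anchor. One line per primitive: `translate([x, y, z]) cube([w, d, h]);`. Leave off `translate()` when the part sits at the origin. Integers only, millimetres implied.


translate([123, 379, 0]) cube([235, 191, 18]);
translate([123, 379, 18]) cube([235, 18, 330]);
translate([123, 552, 18]) cube([235, 18, 330]);
translate([123, 397, 18]) cube([18, 155, 330]);
translate([340, 397, 18]) cube([18, 155, 330]);


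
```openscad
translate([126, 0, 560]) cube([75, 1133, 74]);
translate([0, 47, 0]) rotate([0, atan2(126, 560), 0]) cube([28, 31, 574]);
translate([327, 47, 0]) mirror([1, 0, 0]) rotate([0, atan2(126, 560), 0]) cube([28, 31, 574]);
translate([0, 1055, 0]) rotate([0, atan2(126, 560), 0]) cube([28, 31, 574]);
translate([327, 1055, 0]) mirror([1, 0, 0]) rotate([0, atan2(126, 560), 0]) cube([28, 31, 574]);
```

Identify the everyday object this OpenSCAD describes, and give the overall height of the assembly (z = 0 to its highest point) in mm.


A sawhorse. The overall height is 634 mm.

A beam across two mirrored pairs of raked legs — a sawhorse. The beam's underside is at z = 560 (matching the legs' vertical rise in atan2(126, 560)) and the beam is 74 mm tall, so its top is at 560 + 74 = 634 mm. The raked legs top out at the beam's underside, so that is the highest point.


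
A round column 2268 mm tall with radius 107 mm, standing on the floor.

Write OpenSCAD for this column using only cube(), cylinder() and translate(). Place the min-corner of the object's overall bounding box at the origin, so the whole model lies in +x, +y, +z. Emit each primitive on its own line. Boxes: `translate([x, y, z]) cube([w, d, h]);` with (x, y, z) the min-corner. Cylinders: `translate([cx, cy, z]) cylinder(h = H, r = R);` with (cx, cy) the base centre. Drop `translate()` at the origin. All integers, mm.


translate([107, 107, 0]) cylinder(h = 2268, r = 107);


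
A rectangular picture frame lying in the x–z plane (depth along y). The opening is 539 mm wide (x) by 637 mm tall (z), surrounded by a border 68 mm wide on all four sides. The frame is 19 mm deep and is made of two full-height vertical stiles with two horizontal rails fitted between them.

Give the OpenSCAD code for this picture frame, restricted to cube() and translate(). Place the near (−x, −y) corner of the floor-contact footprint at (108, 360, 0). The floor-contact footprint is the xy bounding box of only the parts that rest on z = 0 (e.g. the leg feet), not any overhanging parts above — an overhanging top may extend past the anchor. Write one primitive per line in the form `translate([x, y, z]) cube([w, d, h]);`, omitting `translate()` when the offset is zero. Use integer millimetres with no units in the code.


translate([108, 360, 0]) cube([68, 19, 773]);
translate([715, 360, 0]) cube([68, 19, 773]);
translate([176, 360, 0]) cube([539, 19, 68]);
translate([176, 360, 705]) cube([539, 19, 68]);


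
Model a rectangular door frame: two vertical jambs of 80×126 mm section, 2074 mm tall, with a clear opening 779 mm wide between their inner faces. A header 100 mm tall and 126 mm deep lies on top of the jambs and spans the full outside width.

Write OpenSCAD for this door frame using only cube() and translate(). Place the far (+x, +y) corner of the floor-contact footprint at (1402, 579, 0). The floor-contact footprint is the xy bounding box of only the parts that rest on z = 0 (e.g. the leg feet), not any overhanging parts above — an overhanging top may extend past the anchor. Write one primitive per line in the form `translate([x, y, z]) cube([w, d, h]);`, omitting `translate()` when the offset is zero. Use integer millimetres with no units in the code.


translate([463, 453, 0]) cube([80, 126, 2074]);
translate([1322, 453, 0]) cube([80, 126, 2074]);
translate([463, 453, 2074]) cube([939, 126, 100]);


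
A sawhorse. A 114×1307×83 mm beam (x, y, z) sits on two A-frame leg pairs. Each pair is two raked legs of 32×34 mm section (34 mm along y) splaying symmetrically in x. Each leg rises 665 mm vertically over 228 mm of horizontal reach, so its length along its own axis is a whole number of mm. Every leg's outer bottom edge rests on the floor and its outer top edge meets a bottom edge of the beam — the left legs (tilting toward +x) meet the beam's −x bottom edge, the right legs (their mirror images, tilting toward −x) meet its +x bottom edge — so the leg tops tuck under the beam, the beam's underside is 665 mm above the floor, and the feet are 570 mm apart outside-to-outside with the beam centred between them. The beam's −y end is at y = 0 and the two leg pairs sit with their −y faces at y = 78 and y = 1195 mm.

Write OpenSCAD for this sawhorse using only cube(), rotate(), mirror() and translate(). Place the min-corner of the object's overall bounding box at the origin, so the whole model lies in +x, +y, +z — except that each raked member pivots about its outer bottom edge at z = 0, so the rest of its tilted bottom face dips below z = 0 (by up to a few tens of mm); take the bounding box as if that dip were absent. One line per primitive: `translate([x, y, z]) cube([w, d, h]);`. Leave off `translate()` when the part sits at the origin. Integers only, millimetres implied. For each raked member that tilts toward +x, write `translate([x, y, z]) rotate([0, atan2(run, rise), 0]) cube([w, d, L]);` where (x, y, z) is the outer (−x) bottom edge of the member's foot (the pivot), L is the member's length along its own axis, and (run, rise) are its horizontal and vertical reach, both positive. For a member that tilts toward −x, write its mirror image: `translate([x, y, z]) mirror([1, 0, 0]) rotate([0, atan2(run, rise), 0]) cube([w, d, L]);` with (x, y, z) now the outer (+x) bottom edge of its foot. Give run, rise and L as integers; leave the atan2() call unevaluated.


translate([228, 0, 665]) cube([114, 1307, 83]);
translate([0, 78, 0]) rotate([0, atan2(228, 665), 0]) cube([32, 34, 703]);
translate([570, 78, 0]) mirror([1, 0, 0]) rotate([0, atan2(228, 665), 0]) cube([32, 34, 703]);
translate([0, 1195, 0]) rotate([0, atan2(228, 665), 0]) cube([32, 34, 703]);
translate([570, 1195, 0]) mirror([1, 0, 0]) rotate([0, atan2(228, 665), 0]) cube([32, 34, 703]);
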